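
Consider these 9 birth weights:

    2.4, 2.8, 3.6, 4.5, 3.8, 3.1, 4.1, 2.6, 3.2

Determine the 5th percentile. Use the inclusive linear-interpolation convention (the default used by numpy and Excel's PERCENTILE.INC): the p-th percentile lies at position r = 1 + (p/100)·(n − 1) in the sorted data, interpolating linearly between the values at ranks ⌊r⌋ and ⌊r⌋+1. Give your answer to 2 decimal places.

2.48

Sorted: 2.4, 2.6, 2.8, 3.1, 3.2, 3.6, 3.8, 4.1, 4.5.
n = 9.
r = 1 + (5/100)·(9 − 1) = 1 + 0.4 = 1.4.
Rank 1 is 2.4 and rank 2 is 2.6.
Interpolate: 2.4 + 0.4·(2.6 − 2.4) = 2.4 + 0.4·0.2 = 2.48.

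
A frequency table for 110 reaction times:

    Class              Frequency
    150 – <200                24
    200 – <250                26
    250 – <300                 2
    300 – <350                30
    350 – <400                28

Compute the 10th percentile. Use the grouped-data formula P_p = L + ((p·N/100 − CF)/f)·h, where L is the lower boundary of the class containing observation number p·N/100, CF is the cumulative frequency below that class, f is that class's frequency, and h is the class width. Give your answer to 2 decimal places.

N = 110; target position k = 10/100 · 110 = 11.
Cumulative frequencies: 24, 50, 52, 82, 110.
Observation 11 falls in the class 150 – <200.
L = 150, CF = 0, f = 24, h = 50.
P10 = 150 + ((11 − 0)/24)·50 = 150 + 22.9167 = 172.917.

172.92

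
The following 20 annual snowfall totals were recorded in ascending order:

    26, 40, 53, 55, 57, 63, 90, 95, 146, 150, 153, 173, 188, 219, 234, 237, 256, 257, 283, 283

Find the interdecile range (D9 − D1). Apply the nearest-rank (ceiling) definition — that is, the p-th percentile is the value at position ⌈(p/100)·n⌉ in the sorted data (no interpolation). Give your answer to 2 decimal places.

217.00

n = 20.
P10: rank ⌈10/100·20⌉ = 2 → 40.
P90: rank ⌈90/100·20⌉ = 18 → 257.
Difference: 257 − 40 = 217.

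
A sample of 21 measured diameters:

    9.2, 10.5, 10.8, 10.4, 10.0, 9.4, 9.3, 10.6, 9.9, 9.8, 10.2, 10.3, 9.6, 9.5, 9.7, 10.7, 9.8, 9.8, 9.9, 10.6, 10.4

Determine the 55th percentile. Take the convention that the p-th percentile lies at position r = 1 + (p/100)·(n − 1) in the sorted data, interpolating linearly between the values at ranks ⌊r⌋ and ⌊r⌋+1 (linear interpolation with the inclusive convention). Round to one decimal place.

Sorted: 9.2, 9.3, 9.4, 9.5, 9.6, 9.7, 9.8, 9.8, 9.8, 9.9, 9.9, 10.0, 10.2, 10.3, 10.4, 10.4, 10.5, 10.6, 10.6, 10.7, 10.8.
n = 21.
r = 1 + (55/100)·(21 − 1) = 1 + 11 = 12.
r is an integer, so P55 is the value at rank 12: 10.0.

10.0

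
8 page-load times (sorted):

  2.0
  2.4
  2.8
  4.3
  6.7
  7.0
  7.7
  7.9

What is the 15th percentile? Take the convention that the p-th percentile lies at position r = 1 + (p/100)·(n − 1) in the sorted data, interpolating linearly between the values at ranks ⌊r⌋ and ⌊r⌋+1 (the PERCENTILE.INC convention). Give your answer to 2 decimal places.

n = 8.
r = 1 + (15/100)·(8 − 1) = 1 + 1.05 = 2.05.
Rank 2 is 2.4 and rank 3 is 2.8.
Interpolate: 2.4 + 0.05·(2.8 − 2.4) = 2.4 + 0.05·0.4 = 2.42.

2.42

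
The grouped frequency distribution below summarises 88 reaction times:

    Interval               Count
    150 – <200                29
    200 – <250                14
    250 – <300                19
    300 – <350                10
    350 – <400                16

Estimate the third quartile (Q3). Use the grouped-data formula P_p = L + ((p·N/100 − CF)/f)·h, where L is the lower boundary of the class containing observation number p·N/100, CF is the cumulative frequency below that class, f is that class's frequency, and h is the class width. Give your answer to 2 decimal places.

320.00

N = 88; target position k = 75/100 · 88 = 66.
Cumulative frequencies: 29, 43, 62, 72, 88.
Observation 66 falls in the class 300 – <350.
L = 300, CF = 62, f = 10, h = 50.
P75 = 300 + ((66 − 62)/10)·50 = 300 + 20 = 320.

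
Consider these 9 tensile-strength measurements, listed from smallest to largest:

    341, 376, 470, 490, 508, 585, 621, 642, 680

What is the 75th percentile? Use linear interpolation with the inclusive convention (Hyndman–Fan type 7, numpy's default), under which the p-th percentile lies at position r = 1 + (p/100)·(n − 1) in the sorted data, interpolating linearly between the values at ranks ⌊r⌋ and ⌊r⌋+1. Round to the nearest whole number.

621

n = 9.
r = 1 + (75/100)·(9 − 1) = 1 + 6 = 7.
r is an integer, so P75 is the value at rank 7: 621.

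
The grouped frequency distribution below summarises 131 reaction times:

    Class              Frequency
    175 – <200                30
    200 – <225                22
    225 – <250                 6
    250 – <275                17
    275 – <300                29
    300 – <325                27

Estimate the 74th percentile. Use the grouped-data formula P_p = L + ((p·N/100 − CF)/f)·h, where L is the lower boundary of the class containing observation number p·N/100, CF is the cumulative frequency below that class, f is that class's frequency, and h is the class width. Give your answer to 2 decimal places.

293.91

N = 131; target position k = 74/100 · 131 = 96.94.
Cumulative frequencies: 30, 52, 58, 75, 104, 131.
Observation 96.94 falls in the class 275 – <300.
L = 275, CF = 75, f = 29, h = 25.
P74 = 275 + ((96.94 − 75)/29)·25 = 275 + 18.9138 = 293.914.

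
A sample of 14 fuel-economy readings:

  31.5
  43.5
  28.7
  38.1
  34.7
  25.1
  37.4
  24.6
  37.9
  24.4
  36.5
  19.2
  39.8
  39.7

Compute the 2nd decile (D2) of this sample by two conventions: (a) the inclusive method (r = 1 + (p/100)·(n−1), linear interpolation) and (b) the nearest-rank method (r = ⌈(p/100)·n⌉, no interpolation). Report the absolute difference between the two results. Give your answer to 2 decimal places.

0.30

Sorted: 19.2, 24.4, 24.6, 25.1, 28.7, 31.5, 34.7, 36.5, 37.4, 37.9, 38.1, 39.7, 39.8, 43.5.
n = 14.
(a) r = 3.6; between ranks 3 (24.6) and 4 (25.1): 24.9.
(b) the nearest-rank method: rank 3 → 24.6.
|24.9 − 24.6| = 0.3.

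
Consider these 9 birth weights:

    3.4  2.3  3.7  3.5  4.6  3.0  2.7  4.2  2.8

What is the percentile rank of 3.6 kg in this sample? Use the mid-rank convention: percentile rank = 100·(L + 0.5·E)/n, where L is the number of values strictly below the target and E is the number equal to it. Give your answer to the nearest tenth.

66.7

Sorted: 2.3, 2.7, 2.8, 3.0, 3.4, 3.5, 3.7, 4.2, 4.6.
Count below 3.6: L = 6; count equal: E = 0; n = 9.
Percentile rank = 100·(6 + 0.5·0)/9 = 100·6/9 = 66.67.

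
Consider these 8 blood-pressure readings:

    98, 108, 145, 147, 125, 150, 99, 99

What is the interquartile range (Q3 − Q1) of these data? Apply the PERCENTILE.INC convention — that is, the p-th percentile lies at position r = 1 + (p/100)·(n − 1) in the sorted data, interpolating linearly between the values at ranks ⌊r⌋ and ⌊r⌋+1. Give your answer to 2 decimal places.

46.50

Sorted: 98, 99, 99, 108, 125, 145, 147, 150.
n = 8.
P25: r = 2.75; ranks 2–3 are 99, 99; interpolating gives 99.
P75: r = 6.25; ranks 6–7 are 145, 147; interpolating gives 145.5.
Difference: 145.5 − 99 = 46.5.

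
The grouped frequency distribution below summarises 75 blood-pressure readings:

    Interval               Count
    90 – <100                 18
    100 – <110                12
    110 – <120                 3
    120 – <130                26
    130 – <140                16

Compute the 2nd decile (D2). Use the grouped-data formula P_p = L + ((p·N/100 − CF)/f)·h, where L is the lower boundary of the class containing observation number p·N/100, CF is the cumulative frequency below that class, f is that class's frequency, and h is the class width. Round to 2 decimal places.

98.33

N = 75; target position k = 20/100 · 75 = 15.
Cumulative frequencies: 18, 30, 33, 59, 75.
Observation 15 falls in the class 90 – <100.
L = 90, CF = 0, f = 18, h = 10.
P20 = 90 + ((15 − 0)/18)·10 = 90 + 8.33333 = 98.3333.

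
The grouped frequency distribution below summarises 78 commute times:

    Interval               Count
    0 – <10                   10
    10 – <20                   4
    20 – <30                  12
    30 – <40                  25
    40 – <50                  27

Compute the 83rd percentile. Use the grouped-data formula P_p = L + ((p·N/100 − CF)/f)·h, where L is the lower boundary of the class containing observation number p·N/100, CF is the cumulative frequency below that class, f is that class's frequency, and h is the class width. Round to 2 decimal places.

N = 78; target position k = 83/100 · 78 = 64.74.
Cumulative frequencies: 10, 14, 26, 51, 78.
Observation 64.74 falls in the class 40 – <50.
L = 40, CF = 51, f = 27, h = 10.
P83 = 40 + ((64.74 − 51)/27)·10 = 40 + 5.08889 = 45.0889.

45.09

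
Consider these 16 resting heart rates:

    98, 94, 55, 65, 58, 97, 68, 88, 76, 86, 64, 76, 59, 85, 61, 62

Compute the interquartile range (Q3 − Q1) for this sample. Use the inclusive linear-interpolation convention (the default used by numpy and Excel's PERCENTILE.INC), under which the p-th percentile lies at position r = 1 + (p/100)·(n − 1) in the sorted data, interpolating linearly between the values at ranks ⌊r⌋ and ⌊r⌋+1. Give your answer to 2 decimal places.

24.75

Sorted: 55, 58, 59, 61, 62, 64, 65, 68, 76, 76, 85, 86, 88, 94, 97, 98.
n = 16.
P25: r = 4.75; ranks 4–5 are 61, 62; interpolating gives 61.75.
P75: r = 12.25; ranks 12–13 are 86, 88; interpolating gives 86.5.
Difference: 86.5 − 61.75 = 24.75.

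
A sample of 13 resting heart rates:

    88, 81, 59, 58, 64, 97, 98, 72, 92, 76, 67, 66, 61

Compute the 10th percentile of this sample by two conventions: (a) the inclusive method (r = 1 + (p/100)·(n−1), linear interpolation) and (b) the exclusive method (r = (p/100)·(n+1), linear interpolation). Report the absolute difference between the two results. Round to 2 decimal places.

Sorted: 58, 59, 61, 64, 66, 67, 72, 76, 81, 88, 92, 97, 98.
n = 13.
(a) r = 2.2; between ranks 2 (59) and 3 (61): 59.4.
(b) r = 1.4; between ranks 1 (58) and 2 (59): 58.4.
|59.4 − 58.4| = 1.

1.00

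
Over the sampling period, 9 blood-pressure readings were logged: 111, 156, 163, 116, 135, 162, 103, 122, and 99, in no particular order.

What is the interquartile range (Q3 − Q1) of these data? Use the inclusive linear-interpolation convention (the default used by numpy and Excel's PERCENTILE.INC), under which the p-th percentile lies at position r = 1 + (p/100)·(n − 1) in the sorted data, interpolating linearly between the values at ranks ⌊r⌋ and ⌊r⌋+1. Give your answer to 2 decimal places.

Sorted: 99, 103, 111, 116, 122, 135, 156, 162, 163.
n = 9.
P25: r = 3 (integer) → 111.
P75: r = 7 (integer) → 156.
Difference: 156 − 111 = 45.

45.00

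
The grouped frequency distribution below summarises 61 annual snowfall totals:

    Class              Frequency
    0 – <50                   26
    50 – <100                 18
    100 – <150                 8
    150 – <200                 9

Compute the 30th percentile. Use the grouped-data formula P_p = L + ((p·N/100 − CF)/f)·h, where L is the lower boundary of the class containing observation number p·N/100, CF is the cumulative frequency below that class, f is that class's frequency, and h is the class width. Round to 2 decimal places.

35.19

N = 61; target position k = 30/100 · 61 = 18.3.
Cumulative frequencies: 26, 44, 52, 61.
Observation 18.3 falls in the class 0 – <50.
L = 0, CF = 0, f = 26, h = 50.
P30 = 0 + ((18.3 − 0)/26)·50 = 0 + 35.1923 = 35.1923.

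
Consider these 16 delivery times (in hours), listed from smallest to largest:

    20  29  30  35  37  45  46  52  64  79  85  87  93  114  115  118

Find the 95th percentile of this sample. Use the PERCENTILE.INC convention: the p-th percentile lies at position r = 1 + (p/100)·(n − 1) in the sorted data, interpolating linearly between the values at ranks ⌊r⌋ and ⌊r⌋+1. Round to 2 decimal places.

n = 16.
r = 1 + (95/100)·(16 − 1) = 1 + 14.25 = 15.25.
Rank 15 is 115 and rank 16 is 118.
Interpolate: 115 + 0.25·(118 − 115) = 115 + 0.25·3 = 115.75.

115.75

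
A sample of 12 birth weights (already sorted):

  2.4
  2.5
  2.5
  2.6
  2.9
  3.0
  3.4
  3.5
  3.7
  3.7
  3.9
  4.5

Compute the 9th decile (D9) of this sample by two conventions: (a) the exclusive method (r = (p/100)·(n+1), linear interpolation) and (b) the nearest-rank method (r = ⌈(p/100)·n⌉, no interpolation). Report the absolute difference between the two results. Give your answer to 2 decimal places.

n = 12.
(a) r = 11.7; between ranks 11 (3.9) and 12 (4.5): 4.32.
(b) the nearest-rank method: rank 11 → 3.9.
|4.32 − 3.9| = 0.42.

0.42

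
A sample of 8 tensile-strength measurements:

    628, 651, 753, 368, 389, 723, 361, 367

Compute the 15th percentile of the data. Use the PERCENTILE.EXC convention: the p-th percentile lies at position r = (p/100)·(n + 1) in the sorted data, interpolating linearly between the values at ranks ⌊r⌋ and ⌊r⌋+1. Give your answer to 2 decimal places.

Sorted: 361, 367, 368, 389, 628, 651, 723, 753.
n = 8.
r = (15/100)·(8 + 1) = 1.35.
Rank 1 is 361 and rank 2 is 367.
Interpolate: 361 + 0.35·(367 − 361) = 361 + 0.35·6 = 363.1.

363.10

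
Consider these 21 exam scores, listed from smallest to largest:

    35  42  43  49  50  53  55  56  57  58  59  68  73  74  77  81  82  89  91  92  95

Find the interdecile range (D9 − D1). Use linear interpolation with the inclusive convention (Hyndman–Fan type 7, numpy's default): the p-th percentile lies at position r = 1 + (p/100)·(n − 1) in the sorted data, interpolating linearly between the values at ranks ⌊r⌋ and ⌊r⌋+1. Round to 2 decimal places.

48.00

n = 21.
P10: r = 3 (integer) → 43.
P90: r = 19 (integer) → 91.
Difference: 91 − 43 = 48.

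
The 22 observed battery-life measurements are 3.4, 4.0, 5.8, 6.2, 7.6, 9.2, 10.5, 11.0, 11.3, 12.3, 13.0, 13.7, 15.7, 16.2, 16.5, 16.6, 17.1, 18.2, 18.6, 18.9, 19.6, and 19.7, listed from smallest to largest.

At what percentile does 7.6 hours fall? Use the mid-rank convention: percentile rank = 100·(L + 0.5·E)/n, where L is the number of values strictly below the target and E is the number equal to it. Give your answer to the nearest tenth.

Count below 7.6: L = 4; count equal: E = 1; n = 22.
Percentile rank = 100·(4 + 0.5·1)/22 = 100·4.5/22 = 20.45.

20.5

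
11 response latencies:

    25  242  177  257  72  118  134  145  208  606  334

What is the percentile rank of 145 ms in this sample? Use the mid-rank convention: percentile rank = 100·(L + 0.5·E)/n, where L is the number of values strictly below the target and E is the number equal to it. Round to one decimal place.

Sorted: 25, 72, 118, 134, 145, 177, 208, 242, 257, 334, 606.
Count below 145: L = 4; count equal: E = 1; n = 11.
Percentile rank = 100·(4 + 0.5·1)/11 = 100·4.5/11 = 40.91.

40.9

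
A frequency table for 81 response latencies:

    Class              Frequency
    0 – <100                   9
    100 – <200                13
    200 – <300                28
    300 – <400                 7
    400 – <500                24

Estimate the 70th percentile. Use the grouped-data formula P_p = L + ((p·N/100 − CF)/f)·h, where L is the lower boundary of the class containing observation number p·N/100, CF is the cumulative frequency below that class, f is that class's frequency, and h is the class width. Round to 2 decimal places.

395.71

N = 81; target position k = 70/100 · 81 = 56.7.
Cumulative frequencies: 9, 22, 50, 57, 81.
Observation 56.7 falls in the class 300 – <400.
L = 300, CF = 50, f = 7, h = 100.
P70 = 300 + ((56.7 − 50)/7)·100 = 300 + 95.7143 = 395.714.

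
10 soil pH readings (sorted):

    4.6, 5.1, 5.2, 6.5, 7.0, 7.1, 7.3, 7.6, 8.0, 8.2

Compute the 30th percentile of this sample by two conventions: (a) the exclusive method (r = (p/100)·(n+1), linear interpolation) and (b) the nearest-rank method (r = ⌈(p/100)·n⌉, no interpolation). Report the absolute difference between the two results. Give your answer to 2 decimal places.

0.39

n = 10.
(a) r = 3.3; between ranks 3 (5.2) and 4 (6.5): 5.59.
(b) the nearest-rank method: rank 3 → 5.2.
|5.59 − 5.2| = 0.39.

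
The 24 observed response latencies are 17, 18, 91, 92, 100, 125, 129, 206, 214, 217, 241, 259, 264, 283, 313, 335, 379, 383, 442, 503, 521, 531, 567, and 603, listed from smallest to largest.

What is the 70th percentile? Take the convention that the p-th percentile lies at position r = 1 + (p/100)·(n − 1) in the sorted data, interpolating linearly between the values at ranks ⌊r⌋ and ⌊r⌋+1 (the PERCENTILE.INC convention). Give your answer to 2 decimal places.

n = 24.
r = 1 + (70/100)·(24 − 1) = 1 + 16.1 = 17.1.
Rank 17 is 379 and rank 18 is 383.
Interpolate: 379 + 0.1·(383 − 379) = 379 + 0.1·4 = 379.4.

379.40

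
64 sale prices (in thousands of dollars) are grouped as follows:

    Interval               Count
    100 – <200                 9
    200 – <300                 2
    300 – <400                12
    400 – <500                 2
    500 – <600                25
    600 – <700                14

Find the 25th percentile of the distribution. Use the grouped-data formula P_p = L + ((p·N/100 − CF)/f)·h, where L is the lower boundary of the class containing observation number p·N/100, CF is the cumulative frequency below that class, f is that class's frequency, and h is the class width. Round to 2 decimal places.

N = 64; target position k = 25/100 · 64 = 16.
Cumulative frequencies: 9, 11, 23, 25, 50, 64.
Observation 16 falls in the class 300 – <400.
L = 300, CF = 11, f = 12, h = 100.
P25 = 300 + ((16 − 11)/12)·100 = 300 + 41.6667 = 341.667.

341.67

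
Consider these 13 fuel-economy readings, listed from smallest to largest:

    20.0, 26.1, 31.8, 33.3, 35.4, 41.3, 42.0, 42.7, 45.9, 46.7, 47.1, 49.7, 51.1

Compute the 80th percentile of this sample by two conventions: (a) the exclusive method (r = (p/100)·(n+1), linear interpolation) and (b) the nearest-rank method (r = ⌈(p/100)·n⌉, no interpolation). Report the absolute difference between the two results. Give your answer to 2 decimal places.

0.52

n = 13.
(a) r = 11.2; between ranks 11 (47.1) and 12 (49.7): 47.62.
(b) the nearest-rank method: rank 11 → 47.1.
|47.62 − 47.1| = 0.52.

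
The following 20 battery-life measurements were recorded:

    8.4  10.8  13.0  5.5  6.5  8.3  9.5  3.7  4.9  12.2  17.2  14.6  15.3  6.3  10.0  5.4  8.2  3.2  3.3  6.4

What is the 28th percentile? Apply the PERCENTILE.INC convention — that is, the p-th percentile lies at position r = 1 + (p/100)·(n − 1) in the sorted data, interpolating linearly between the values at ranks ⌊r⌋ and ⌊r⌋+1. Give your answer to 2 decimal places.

5.76

Sorted: 3.2, 3.3, 3.7, 4.9, 5.4, 5.5, 6.3, 6.4, 6.5, 8.2, 8.3, 8.4, 9.5, 10.0, 10.8, 12.2, 13.0, 14.6, 15.3, 17.2.
n = 20.
r = 1 + (28/100)·(20 − 1) = 1 + 5.32 = 6.32.
Rank 6 is 5.5 and rank 7 is 6.3.
Interpolate: 5.5 + 0.32·(6.3 − 5.5) = 5.5 + 0.32·0.8 = 5.756.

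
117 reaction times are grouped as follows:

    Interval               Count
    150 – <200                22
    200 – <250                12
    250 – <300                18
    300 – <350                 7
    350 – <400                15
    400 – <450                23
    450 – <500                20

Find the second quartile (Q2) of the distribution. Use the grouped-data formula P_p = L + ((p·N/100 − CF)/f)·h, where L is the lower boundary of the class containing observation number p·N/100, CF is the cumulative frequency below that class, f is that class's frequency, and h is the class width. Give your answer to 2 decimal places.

346.43

N = 117; target position k = 50/100 · 117 = 58.5.
Cumulative frequencies: 22, 34, 52, 59, 74, 97, 117.
Observation 58.5 falls in the class 300 – <350.
L = 300, CF = 52, f = 7, h = 50.
P50 = 300 + ((58.5 − 52)/7)·50 = 300 + 46.4286 = 346.429.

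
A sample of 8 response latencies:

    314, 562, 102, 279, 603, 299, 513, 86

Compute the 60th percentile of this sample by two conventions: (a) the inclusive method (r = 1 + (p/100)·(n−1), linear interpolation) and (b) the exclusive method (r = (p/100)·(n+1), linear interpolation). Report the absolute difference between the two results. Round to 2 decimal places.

39.80

Sorted: 86, 102, 279, 299, 314, 513, 562, 603.
n = 8.
(a) r = 5.2; between ranks 5 (314) and 6 (513): 353.8.
(b) r = 5.4; between ranks 5 (314) and 6 (513): 393.6.
|353.8 − 393.6| = 39.8.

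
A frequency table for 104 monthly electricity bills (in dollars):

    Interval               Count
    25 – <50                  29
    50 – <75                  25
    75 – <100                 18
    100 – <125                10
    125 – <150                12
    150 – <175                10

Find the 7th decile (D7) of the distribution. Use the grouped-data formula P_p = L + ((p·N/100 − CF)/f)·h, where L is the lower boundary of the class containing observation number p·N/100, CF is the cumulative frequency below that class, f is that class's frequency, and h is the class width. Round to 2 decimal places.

N = 104; target position k = 70/100 · 104 = 72.8.
Cumulative frequencies: 29, 54, 72, 82, 94, 104.
Observation 72.8 falls in the class 100 – <125.
L = 100, CF = 72, f = 10, h = 25.
P70 = 100 + ((72.8 − 72)/10)·25 = 100 + 2 = 102.

102.00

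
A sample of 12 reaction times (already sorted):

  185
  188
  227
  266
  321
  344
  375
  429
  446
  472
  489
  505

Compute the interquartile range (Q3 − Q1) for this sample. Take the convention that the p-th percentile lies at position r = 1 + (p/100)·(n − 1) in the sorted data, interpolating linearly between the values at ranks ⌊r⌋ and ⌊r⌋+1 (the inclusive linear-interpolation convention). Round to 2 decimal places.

196.25

n = 12.
P25: r = 3.75; ranks 3–4 are 227, 266; interpolating gives 256.25.
P75: r = 9.25; ranks 9–10 are 446, 472; interpolating gives 452.5.
Difference: 452.5 − 256.25 = 196.25.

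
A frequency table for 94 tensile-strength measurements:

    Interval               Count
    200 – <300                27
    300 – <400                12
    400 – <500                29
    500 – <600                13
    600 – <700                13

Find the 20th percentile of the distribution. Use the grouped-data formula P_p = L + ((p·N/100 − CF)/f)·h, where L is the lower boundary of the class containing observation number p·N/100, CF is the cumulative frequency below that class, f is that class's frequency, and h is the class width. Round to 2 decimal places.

269.63

N = 94; target position k = 20/100 · 94 = 18.8.
Cumulative frequencies: 27, 39, 68, 81, 94.
Observation 18.8 falls in the class 200 – <300.
L = 200, CF = 0, f = 27, h = 100.
P20 = 200 + ((18.8 − 0)/27)·100 = 200 + 69.6296 = 269.63.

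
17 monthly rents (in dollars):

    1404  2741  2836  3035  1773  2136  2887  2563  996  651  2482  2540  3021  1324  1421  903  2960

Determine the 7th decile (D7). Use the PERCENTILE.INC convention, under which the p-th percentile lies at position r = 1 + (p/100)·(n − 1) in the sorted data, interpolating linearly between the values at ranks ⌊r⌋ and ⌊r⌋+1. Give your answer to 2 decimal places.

Sorted: 651, 903, 996, 1324, 1404, 1421, 1773, 2136, 2482, 2540, 2563, 2741, 2836, 2887, 2960, 3021, 3035.
n = 17.
r = 1 + (70/100)·(17 − 1) = 1 + 11.2 = 12.2.
Rank 12 is 2741 and rank 13 is 2836.
Interpolate: 2741 + 0.2·(2836 − 2741) = 2741 + 0.2·95 = 2760.

2760.00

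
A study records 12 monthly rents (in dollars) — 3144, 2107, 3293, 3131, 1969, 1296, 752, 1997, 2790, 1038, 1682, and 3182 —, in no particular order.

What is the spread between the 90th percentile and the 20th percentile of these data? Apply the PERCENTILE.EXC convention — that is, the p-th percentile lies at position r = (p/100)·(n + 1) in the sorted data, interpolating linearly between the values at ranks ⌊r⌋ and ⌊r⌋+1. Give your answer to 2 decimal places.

Sorted: 752, 1038, 1296, 1682, 1969, 1997, 2107, 2790, 3131, 3144, 3182, 3293.
n = 12.
P20: r = 2.6; ranks 2–3 are 1038, 1296; interpolating gives 1192.8.
P90: r = 11.7; ranks 11–12 are 3182, 3293; interpolating gives 3259.7.
Difference: 3259.7 − 1192.8 = 2066.9.

2066.90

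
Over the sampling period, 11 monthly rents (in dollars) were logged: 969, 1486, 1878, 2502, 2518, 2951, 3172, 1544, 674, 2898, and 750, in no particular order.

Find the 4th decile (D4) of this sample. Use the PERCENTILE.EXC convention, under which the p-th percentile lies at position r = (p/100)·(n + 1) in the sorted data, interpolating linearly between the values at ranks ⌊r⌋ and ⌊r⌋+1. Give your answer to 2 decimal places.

1532.40

Sorted: 674, 750, 969, 1486, 1544, 1878, 2502, 2518, 2898, 2951, 3172.
n = 11.
r = (40/100)·(11 + 1) = 4.8.
Rank 4 is 1486 and rank 5 is 1544.
Interpolate: 1486 + 0.8·(1544 − 1486) = 1486 + 0.8·58 = 1532.4.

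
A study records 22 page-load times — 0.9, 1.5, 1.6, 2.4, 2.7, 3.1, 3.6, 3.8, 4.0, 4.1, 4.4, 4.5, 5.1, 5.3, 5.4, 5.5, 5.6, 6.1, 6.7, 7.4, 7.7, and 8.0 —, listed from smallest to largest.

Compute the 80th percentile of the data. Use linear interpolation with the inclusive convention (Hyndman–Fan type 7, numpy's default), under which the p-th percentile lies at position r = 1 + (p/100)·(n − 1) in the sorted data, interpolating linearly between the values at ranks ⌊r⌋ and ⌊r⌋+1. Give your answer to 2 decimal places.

n = 22.
r = 1 + (80/100)·(22 − 1) = 1 + 16.8 = 17.8.
Rank 17 is 5.6 and rank 18 is 6.1.
Interpolate: 5.6 + 0.8·(6.1 − 5.6) = 5.6 + 0.8·0.5 = 6.

6.00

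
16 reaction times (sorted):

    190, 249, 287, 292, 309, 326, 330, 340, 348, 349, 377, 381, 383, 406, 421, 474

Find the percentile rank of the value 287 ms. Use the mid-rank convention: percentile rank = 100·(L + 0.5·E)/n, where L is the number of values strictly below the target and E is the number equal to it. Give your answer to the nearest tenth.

15.6

Count below 287: L = 2; count equal: E = 1; n = 16.
Percentile rank = 100·(2 + 0.5·1)/16 = 100·2.5/16 = 15.62.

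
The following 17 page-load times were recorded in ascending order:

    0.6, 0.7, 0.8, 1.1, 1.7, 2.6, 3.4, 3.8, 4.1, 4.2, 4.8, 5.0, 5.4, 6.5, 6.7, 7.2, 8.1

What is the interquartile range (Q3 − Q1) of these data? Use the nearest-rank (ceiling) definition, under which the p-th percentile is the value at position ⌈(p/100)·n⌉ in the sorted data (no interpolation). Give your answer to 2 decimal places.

3.70

n = 17.
P25: rank ⌈25/100·17⌉ = 5 → 1.7.
P75: rank ⌈75/100·17⌉ = 13 → 5.4.
Difference: 5.4 − 1.7 = 3.7.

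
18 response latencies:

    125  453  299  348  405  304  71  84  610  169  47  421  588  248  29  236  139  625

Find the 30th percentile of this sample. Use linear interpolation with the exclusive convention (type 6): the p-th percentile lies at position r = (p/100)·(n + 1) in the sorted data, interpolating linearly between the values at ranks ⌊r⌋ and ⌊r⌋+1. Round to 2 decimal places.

Sorted: 29, 47, 71, 84, 125, 139, 169, 236, 248, 299, 304, 348, 405, 421, 453, 588, 610, 625.
n = 18.
r = (30/100)·(18 + 1) = 5.7.
Rank 5 is 125 and rank 6 is 139.
Interpolate: 125 + 0.7·(139 − 125) = 125 + 0.7·14 = 134.8.

134.80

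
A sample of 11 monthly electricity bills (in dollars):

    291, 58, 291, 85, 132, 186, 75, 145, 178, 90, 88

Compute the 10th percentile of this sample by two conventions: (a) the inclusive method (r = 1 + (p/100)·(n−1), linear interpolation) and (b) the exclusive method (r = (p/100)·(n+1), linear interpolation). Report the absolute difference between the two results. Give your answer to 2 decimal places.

13.60

Sorted: 58, 75, 85, 88, 90, 132, 145, 178, 186, 291, 291.
n = 11.
(a) r = 2 → value at rank 2 = 75.
(b) r = 1.2; between ranks 1 (58) and 2 (75): 61.4.
|75 − 61.4| = 13.6.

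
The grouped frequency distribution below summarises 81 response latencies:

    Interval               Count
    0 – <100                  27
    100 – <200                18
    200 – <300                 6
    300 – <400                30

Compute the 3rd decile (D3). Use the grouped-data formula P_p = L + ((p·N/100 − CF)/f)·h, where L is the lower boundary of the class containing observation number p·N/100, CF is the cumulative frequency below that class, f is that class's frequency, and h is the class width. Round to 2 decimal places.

90.00

N = 81; target position k = 30/100 · 81 = 24.3.
Cumulative frequencies: 27, 45, 51, 81.
Observation 24.3 falls in the class 0 – <100.
L = 0, CF = 0, f = 27, h = 100.
P30 = 0 + ((24.3 − 0)/27)·100 = 0 + 90 = 90.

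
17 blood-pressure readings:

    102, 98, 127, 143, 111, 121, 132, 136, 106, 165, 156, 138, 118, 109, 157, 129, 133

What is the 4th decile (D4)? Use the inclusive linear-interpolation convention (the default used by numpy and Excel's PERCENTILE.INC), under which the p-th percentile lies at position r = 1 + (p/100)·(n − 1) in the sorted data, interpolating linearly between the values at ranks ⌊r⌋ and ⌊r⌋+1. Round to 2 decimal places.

Sorted: 98, 102, 106, 109, 111, 118, 121, 127, 129, 132, 133, 136, 138, 143, 156, 157, 165.
n = 17.
r = 1 + (40/100)·(17 − 1) = 1 + 6.4 = 7.4.
Rank 7 is 121 and rank 8 is 127.
Interpolate: 121 + 0.4·(127 − 121) = 121 + 0.4·6 = 123.4.

123.40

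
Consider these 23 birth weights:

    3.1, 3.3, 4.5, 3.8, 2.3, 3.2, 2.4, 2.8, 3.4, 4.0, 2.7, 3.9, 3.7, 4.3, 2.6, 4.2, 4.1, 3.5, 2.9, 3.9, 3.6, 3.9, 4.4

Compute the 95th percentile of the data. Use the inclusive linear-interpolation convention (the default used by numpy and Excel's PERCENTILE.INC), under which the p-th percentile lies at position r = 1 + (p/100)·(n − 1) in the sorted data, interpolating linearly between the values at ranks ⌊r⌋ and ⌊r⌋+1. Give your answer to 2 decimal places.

4.39

Sorted: 2.3, 2.4, 2.6, 2.7, 2.8, 2.9, 3.1, 3.2, 3.3, 3.4, 3.5, 3.6, 3.7, 3.8, 3.9, 3.9, 3.9, 4.0, 4.1, 4.2, 4.3, 4.4, 4.5.
n = 23.
r = 1 + (95/100)·(23 − 1) = 1 + 20.9 = 21.9.
Rank 21 is 4.3 and rank 22 is 4.4.
Interpolate: 4.3 + 0.9·(4.4 − 4.3) = 4.3 + 0.9·0.1 = 4.39.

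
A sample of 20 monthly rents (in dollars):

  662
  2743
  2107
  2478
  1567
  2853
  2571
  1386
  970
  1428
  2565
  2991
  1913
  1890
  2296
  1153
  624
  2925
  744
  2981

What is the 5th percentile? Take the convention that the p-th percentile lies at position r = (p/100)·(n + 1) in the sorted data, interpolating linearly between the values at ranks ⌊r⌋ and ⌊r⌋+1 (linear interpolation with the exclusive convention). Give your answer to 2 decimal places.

625.90

Sorted: 624, 662, 744, 970, 1153, 1386, 1428, 1567, 1890, 1913, 2107, 2296, 2478, 2565, 2571, 2743, 2853, 2925, 2981, 2991.
n = 20.
r = (5/100)·(20 + 1) = 1.05.
Rank 1 is 624 and rank 2 is 662.
Interpolate: 624 + 0.05·(662 − 624) = 624 + 0.05·38 = 625.9.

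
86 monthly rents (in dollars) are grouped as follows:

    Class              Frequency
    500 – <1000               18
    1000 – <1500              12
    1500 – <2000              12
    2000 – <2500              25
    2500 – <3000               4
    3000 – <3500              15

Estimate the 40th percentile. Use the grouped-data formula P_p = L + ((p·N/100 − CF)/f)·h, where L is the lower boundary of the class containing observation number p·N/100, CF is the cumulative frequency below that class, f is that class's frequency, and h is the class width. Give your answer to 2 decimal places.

1683.33

N = 86; target position k = 40/100 · 86 = 34.4.
Cumulative frequencies: 18, 30, 42, 67, 71, 86.
Observation 34.4 falls in the class 1500 – <2000.
L = 1500, CF = 30, f = 12, h = 500.
P40 = 1500 + ((34.4 − 30)/12)·500 = 1500 + 183.333 = 1683.33.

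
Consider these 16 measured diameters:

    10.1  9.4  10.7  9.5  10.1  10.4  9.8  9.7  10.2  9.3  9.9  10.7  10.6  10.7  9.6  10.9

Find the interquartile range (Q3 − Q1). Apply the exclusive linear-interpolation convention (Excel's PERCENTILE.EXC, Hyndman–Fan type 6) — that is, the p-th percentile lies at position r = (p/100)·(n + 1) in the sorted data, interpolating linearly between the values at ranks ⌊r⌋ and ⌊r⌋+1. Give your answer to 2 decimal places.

1.05

Sorted: 9.3, 9.4, 9.5, 9.6, 9.7, 9.8, 9.9, 10.1, 10.1, 10.2, 10.4, 10.6, 10.7, 10.7, 10.7, 10.9.
n = 16.
P25: r = 4.25; ranks 4–5 are 9.6, 9.7; interpolating gives 9.625.
P75: r = 12.75; ranks 12–13 are 10.6, 10.7; interpolating gives 10.675.
Difference: 10.675 − 9.625 = 1.05.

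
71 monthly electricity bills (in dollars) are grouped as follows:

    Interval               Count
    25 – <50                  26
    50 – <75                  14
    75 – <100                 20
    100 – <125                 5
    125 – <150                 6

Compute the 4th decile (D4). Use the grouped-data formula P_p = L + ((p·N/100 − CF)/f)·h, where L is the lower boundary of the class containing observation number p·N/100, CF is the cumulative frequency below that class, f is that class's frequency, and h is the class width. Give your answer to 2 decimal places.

54.29

N = 71; target position k = 40/100 · 71 = 28.4.
Cumulative frequencies: 26, 40, 60, 65, 71.
Observation 28.4 falls in the class 50 – <75.
L = 50, CF = 26, f = 14, h = 25.
P40 = 50 + ((28.4 − 26)/14)·25 = 50 + 4.28571 = 54.2857.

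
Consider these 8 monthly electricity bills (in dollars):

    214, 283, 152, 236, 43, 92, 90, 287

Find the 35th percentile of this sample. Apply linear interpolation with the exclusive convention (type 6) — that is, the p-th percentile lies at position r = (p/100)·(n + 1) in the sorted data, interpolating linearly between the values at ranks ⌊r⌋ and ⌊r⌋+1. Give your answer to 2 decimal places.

101.00

Sorted: 43, 90, 92, 152, 214, 236, 283, 287.
n = 8.
r = (35/100)·(8 + 1) = 3.15.
Rank 3 is 92 and rank 4 is 152.
Interpolate: 92 + 0.15·(152 − 92) = 92 + 0.15·60 = 101.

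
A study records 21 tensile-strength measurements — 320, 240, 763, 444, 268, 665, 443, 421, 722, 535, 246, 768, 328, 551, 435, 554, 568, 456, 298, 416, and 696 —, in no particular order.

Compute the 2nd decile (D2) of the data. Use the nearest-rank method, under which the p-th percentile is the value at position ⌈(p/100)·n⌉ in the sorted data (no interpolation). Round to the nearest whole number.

320

Sorted: 240, 246, 268, 298, 320, 328, 416, 421, 435, 443, 444, 456, 535, 551, 554, 568, 665, 696, 722, 763, 768.
n = 21.
Position = ⌈20/100 · 21⌉ = ⌈4.2⌉ = 5.
The value at rank 5 is 320.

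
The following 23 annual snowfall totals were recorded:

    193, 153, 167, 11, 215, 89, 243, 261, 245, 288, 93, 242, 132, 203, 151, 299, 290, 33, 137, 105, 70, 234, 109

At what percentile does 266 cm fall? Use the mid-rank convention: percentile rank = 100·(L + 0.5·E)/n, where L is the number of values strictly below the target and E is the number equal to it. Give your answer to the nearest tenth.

87.0

Sorted: 11, 33, 70, 89, 93, 105, 109, 132, 137, 151, 153, 167, 193, 203, 215, 234, 242, 243, 245, 261, 288, 290, 299.
Count below 266: L = 20; count equal: E = 0; n = 23.
Percentile rank = 100·(20 + 0.5·0)/23 = 100·20/23 = 86.96.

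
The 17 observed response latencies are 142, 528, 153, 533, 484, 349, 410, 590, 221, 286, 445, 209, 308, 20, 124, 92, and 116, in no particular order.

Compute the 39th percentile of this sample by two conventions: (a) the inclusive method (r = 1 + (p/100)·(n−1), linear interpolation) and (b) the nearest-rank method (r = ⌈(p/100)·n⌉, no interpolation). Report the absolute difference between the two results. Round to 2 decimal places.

2.88

Sorted: 20, 92, 116, 124, 142, 153, 209, 221, 286, 308, 349, 410, 445, 484, 528, 533, 590.
n = 17.
(a) r = 7.24; between ranks 7 (209) and 8 (221): 211.88.
(b) the nearest-rank method: rank 7 → 209.
|211.88 − 209| = 2.88.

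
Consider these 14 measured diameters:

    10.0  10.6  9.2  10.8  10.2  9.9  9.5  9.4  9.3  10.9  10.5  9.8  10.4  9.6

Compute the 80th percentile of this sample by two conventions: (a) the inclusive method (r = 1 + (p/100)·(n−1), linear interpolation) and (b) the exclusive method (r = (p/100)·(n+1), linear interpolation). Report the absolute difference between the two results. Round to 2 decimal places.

Sorted: 9.2, 9.3, 9.4, 9.5, 9.6, 9.8, 9.9, 10.0, 10.2, 10.4, 10.5, 10.6, 10.8, 10.9.
n = 14.
(a) r = 11.4; between ranks 11 (10.5) and 12 (10.6): 10.54.
(b) r = 12 → value at rank 12 = 10.6.
|10.54 − 10.6| = 0.06.

0.06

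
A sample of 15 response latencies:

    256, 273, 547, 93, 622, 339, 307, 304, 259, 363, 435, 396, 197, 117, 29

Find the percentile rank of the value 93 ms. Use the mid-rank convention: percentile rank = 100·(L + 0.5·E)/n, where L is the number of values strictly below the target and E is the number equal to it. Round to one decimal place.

10.0

Sorted: 29, 93, 117, 197, 256, 259, 273, 304, 307, 339, 363, 396, 435, 547, 622.
Count below 93: L = 1; count equal: E = 1; n = 15.
Percentile rank = 100·(1 + 0.5·1)/15 = 100·1.5/15 = 10.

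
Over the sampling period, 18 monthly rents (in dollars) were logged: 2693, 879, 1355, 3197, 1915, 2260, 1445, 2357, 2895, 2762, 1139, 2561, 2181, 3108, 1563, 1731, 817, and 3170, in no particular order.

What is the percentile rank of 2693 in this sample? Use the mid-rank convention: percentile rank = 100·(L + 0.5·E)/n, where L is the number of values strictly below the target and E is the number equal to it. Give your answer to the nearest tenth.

69.4

Sorted: 817, 879, 1139, 1355, 1445, 1563, 1731, 1915, 2181, 2260, 2357, 2561, 2693, 2762, 2895, 3108, 3170, 3197.
Count below 2693: L = 12; count equal: E = 1; n = 18.
Percentile rank = 100·(12 + 0.5·1)/18 = 100·12.5/18 = 69.44.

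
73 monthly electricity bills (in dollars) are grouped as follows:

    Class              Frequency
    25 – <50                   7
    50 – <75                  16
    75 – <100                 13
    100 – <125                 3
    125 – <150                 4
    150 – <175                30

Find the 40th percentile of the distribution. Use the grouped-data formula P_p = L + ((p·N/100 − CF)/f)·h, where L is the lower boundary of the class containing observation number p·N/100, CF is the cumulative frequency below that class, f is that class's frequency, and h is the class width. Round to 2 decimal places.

86.92

N = 73; target position k = 40/100 · 73 = 29.2.
Cumulative frequencies: 7, 23, 36, 39, 43, 73.
Observation 29.2 falls in the class 75 – <100.
L = 75, CF = 23, f = 13, h = 25.
P40 = 75 + ((29.2 − 23)/13)·25 = 75 + 11.9231 = 86.9231.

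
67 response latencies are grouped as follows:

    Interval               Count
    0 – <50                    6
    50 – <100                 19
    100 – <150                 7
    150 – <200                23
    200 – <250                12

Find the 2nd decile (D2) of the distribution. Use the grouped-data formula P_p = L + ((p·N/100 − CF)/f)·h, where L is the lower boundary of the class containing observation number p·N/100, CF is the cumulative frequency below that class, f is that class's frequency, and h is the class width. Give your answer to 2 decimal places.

N = 67; target position k = 20/100 · 67 = 13.4.
Cumulative frequencies: 6, 25, 32, 55, 67.
Observation 13.4 falls in the class 50 – <100.
L = 50, CF = 6, f = 19, h = 50.
P20 = 50 + ((13.4 − 6)/19)·50 = 50 + 19.4737 = 69.4737.

69.47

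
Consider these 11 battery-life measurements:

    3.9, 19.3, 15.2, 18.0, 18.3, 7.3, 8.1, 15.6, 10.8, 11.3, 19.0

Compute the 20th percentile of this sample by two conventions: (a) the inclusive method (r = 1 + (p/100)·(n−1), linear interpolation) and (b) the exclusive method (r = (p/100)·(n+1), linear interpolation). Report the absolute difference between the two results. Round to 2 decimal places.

Sorted: 3.9, 7.3, 8.1, 10.8, 11.3, 15.2, 15.6, 18.0, 18.3, 19.0, 19.3.
n = 11.
(a) r = 3 → value at rank 3 = 8.1.
(b) r = 2.4; between ranks 2 (7.3) and 3 (8.1): 7.62.
|8.1 − 7.62| = 0.48.

0.48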